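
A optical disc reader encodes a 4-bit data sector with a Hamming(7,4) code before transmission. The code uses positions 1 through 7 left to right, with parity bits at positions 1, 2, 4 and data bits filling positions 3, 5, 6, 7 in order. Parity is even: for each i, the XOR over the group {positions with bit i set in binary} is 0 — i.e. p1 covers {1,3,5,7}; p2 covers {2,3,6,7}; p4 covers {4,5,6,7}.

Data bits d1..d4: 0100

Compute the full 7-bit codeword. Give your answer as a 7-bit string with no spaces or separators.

Place data at non-parity positions: p1 p2 0 p4 1 0 0
p1 (pos 1,3,5,7): XOR of data positions = 0⊕1⊕0 = 1
p2 (pos 2,3,6,7): XOR of data positions = 0⊕0⊕0 = 0
p4 (pos 4,5,6,7): XOR of data positions = 1⊕0⊕0 = 1
Codeword: 1001100

1001100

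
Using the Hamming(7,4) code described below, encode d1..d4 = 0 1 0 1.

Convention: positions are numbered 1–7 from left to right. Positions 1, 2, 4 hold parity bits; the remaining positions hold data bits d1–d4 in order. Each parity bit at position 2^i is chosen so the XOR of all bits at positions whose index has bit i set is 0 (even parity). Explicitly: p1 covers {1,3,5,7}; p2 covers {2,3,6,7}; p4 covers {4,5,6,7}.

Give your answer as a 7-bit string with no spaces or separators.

0100101

Place data at non-parity positions: p1 p2 0 p4 1 0 1
p1 (pos 1,3,5,7): XOR of data positions = 0⊕1⊕1 = 0
p2 (pos 2,3,6,7): XOR of data positions = 0⊕0⊕1 = 1
p4 (pos 4,5,6,7): XOR of data positions = 1⊕0⊕1 = 0
Codeword: 0100101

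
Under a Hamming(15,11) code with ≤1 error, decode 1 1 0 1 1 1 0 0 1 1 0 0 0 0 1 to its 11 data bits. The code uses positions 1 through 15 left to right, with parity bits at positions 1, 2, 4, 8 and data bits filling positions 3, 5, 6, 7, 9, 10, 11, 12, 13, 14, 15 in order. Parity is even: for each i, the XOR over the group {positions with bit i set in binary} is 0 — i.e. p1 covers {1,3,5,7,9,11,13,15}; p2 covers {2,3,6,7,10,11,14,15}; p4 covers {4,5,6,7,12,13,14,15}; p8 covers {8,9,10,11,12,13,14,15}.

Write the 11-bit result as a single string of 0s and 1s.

s1 (pos 1,3,5,7,9,11,13,15): 1⊕0⊕1⊕0⊕1⊕0⊕0⊕1 = 0
s2 (pos 2,3,6,7,10,11,14,15): 1⊕0⊕1⊕0⊕1⊕0⊕0⊕1 = 0
s4 (pos 4,5,6,7,12,13,14,15): 1⊕1⊕1⊕0⊕0⊕0⊕0⊕1 = 0
s8 (pos 8,9,10,11,12,13,14,15): 0⊕1⊕1⊕0⊕0⊕0⊕0⊕1 = 1
Syndrome s8…s1 = 1000 → error at position 8.
Flip position 8: 110111001100001 → 110111011100001
Read data bits from positions 3,5,6,7,9,10,11,12,13,14,15: 01101100001

01101100001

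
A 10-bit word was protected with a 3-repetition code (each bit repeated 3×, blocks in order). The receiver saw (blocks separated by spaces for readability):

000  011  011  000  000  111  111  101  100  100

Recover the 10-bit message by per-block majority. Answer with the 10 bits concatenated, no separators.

0110011100

Block 1 (000): 0 ones → 0
Block 2 (011): 2 ones → 1
Block 3 (011): 2 ones → 1
Block 4 (000): 0 ones → 0
Block 5 (000): 0 ones → 0
Block 6 (111): 3 ones → 1
Block 7 (111): 3 ones → 1
Block 8 (101): 2 ones → 1
Block 9 (100): 1 one → 0
Block 10 (100): 1 one → 0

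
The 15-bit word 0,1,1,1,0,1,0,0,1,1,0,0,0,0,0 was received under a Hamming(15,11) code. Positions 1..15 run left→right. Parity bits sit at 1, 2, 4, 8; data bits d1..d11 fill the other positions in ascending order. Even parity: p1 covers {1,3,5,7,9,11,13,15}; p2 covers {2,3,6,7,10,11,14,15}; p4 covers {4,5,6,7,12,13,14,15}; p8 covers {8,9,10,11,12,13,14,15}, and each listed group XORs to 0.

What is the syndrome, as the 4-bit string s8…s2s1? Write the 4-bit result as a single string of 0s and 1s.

0000

s1 (pos 1,3,5,7,9,11,13,15): 0⊕1⊕0⊕0⊕1⊕0⊕0⊕0 = 0
s2 (pos 2,3,6,7,10,11,14,15): 1⊕1⊕1⊕0⊕1⊕0⊕0⊕0 = 0
s4 (pos 4,5,6,7,12,13,14,15): 1⊕0⊕1⊕0⊕0⊕0⊕0⊕0 = 0
s8 (pos 8,9,10,11,12,13,14,15): 0⊕1⊕1⊕0⊕0⊕0⊕0⊕0 = 0
Syndrome s8…s1 = 0000 → no error.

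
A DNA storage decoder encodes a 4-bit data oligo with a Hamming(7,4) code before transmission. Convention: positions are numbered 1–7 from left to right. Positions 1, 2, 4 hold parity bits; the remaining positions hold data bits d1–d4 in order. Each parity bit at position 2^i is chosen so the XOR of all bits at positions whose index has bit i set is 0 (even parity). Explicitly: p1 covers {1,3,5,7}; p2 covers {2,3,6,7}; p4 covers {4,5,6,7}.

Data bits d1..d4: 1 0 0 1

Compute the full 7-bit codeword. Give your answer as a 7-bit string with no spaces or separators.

Place data at non-parity positions: p1 p2 1 p4 0 0 1
p1 (pos 1,3,5,7): XOR of data positions = 1⊕0⊕1 = 0
p2 (pos 2,3,6,7): XOR of data positions = 1⊕0⊕1 = 0
p4 (pos 4,5,6,7): XOR of data positions = 0⊕0⊕1 = 1
Codeword: 0011001

0011001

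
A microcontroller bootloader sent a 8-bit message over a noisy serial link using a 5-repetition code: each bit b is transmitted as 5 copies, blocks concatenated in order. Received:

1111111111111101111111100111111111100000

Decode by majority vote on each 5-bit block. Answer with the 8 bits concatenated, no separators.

11111110

Block 1 (11111): 5 ones → 1
Block 2 (11111): 5 ones → 1
Block 3 (11110): 4 ones → 1
Block 4 (11111): 5 ones → 1
Block 5 (11100): 3 ones → 1
Block 6 (11111): 5 ones → 1
Block 7 (11111): 5 ones → 1
Block 8 (00000): 0 ones → 0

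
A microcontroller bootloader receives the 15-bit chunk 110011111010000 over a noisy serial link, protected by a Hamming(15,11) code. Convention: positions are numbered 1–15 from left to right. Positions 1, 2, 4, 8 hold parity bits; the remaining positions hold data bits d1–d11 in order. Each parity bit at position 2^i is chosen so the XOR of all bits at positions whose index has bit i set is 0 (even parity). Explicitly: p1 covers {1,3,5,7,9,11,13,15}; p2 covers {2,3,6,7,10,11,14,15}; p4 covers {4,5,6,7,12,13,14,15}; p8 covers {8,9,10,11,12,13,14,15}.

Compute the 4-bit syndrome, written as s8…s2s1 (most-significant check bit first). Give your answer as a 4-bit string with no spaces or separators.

s1 (pos 1,3,5,7,9,11,13,15): 1⊕0⊕1⊕1⊕1⊕1⊕0⊕0 = 1
s2 (pos 2,3,6,7,10,11,14,15): 1⊕0⊕1⊕1⊕0⊕1⊕0⊕0 = 0
s4 (pos 4,5,6,7,12,13,14,15): 0⊕1⊕1⊕1⊕0⊕0⊕0⊕0 = 1
s8 (pos 8,9,10,11,12,13,14,15): 1⊕1⊕0⊕1⊕0⊕0⊕0⊕0 = 1
Syndrome s8…s1 = 1101 → error at position 13.

1101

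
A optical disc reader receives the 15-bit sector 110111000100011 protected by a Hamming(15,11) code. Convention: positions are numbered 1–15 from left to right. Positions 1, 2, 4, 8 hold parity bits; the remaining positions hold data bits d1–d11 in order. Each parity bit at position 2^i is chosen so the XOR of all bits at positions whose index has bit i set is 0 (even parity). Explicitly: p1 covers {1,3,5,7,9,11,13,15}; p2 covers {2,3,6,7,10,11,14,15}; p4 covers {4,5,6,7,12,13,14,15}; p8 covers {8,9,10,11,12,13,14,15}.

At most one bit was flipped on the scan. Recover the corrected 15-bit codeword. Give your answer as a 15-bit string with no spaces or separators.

s1 (pos 1,3,5,7,9,11,13,15): 1⊕0⊕1⊕0⊕0⊕0⊕0⊕1 = 1
s2 (pos 2,3,6,7,10,11,14,15): 1⊕0⊕1⊕0⊕1⊕0⊕1⊕1 = 1
s4 (pos 4,5,6,7,12,13,14,15): 1⊕1⊕1⊕0⊕0⊕0⊕1⊕1 = 1
s8 (pos 8,9,10,11,12,13,14,15): 0⊕0⊕1⊕0⊕0⊕0⊕1⊕1 = 1
Syndrome s8…s1 = 1111 → error at position 15.
Flip position 15: 110111000100011 → 110111000100010

110111000100010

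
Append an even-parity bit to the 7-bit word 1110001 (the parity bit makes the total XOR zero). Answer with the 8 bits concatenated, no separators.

XOR of the 7 data bits: 1⊕1⊕1⊕0⊕0⊕0⊕1 = 0
Parity bit = 0 (so all 8 bits XOR to 0).

11100010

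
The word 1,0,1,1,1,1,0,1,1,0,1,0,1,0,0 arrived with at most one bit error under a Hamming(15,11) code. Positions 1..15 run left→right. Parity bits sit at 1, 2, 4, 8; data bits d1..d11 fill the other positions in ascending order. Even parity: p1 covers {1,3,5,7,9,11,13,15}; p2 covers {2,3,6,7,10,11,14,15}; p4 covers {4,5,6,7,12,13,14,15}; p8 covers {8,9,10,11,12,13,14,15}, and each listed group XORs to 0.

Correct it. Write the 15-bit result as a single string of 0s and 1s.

111111011010100

s1 (pos 1,3,5,7,9,11,13,15): 1⊕1⊕1⊕0⊕1⊕1⊕1⊕0 = 0
s2 (pos 2,3,6,7,10,11,14,15): 0⊕1⊕1⊕0⊕0⊕1⊕0⊕0 = 1
s4 (pos 4,5,6,7,12,13,14,15): 1⊕1⊕1⊕0⊕0⊕1⊕0⊕0 = 0
s8 (pos 8,9,10,11,12,13,14,15): 1⊕1⊕0⊕1⊕0⊕1⊕0⊕0 = 0
Syndrome s8…s1 = 0010 → error at position 2.
Flip position 2: 101111011010100 → 111111011010100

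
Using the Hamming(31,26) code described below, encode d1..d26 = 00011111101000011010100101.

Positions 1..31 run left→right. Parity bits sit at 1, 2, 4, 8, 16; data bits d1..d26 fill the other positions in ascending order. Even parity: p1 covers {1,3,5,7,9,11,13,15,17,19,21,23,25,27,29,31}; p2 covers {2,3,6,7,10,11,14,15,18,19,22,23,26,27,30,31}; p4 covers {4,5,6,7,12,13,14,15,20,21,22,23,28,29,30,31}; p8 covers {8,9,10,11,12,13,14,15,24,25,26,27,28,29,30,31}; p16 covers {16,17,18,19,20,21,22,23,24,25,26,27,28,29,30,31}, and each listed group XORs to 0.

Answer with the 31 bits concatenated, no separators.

0100001011111010000011010100101

Place data at non-parity positions: p1 p2 0 p4 0 0 1 p8 1 1 1 1 1 0 1 p16 0 0 0 0 1 1 0 1 0 1 0 0 1 0 1
p1 (pos 1,3,5,7,9,11,13,15,17,19,21,23,25,27,29,31): XOR of data positions = 0⊕0⊕1⊕1⊕1⊕1⊕1⊕0⊕0⊕1⊕0⊕0⊕0⊕1⊕1 = 0
p2 (pos 2,3,6,7,10,11,14,15,18,19,22,23,26,27,30,31): XOR of data positions = 0⊕0⊕1⊕1⊕1⊕0⊕1⊕0⊕0⊕1⊕0⊕1⊕0⊕0⊕1 = 1
p4 (pos 4,5,6,7,12,13,14,15,20,21,22,23,28,29,30,31): XOR of data positions = 0⊕0⊕1⊕1⊕1⊕0⊕1⊕0⊕1⊕1⊕0⊕0⊕1⊕0⊕1 = 0
p8 (pos 8,9,10,11,12,13,14,15,24,25,26,27,28,29,30,31): XOR of data positions = 1⊕1⊕1⊕1⊕1⊕0⊕1⊕1⊕0⊕1⊕0⊕0⊕1⊕0⊕1 = 0
p16 (pos 16,17,18,19,20,21,22,23,24,25,26,27,28,29,30,31): XOR of data positions = 0⊕0⊕0⊕0⊕1⊕1⊕0⊕1⊕0⊕1⊕0⊕0⊕1⊕0⊕1 = 0
Codeword: 0100001011111010000011010100101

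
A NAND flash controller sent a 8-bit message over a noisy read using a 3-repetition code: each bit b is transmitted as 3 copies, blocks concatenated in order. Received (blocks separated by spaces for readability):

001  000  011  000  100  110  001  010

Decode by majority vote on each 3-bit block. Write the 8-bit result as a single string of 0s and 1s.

00100100

Block 1 (001): 1 one → 0
Block 2 (000): 0 ones → 0
Block 3 (011): 2 ones → 1
Block 4 (000): 0 ones → 0
Block 5 (100): 1 one → 0
Block 6 (110): 2 ones → 1
Block 7 (001): 1 one → 0
Block 8 (010): 1 one → 0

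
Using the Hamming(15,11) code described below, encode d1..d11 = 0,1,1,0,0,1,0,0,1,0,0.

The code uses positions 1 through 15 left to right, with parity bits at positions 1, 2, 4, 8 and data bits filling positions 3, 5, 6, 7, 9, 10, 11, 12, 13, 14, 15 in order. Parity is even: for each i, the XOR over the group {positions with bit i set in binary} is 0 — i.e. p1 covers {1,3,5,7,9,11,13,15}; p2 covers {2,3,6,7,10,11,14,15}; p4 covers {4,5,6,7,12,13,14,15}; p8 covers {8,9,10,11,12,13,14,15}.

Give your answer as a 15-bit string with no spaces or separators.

000111000100100

Place data at non-parity positions: p1 p2 0 p4 1 1 0 p8 0 1 0 0 1 0 0
p1 (pos 1,3,5,7,9,11,13,15): XOR of data positions = 0⊕1⊕0⊕0⊕0⊕1⊕0 = 0
p2 (pos 2,3,6,7,10,11,14,15): XOR of data positions = 0⊕1⊕0⊕1⊕0⊕0⊕0 = 0
p4 (pos 4,5,6,7,12,13,14,15): XOR of data positions = 1⊕1⊕0⊕0⊕1⊕0⊕0 = 1
p8 (pos 8,9,10,11,12,13,14,15): XOR of data positions = 0⊕1⊕0⊕0⊕1⊕0⊕0 = 0
Codeword: 000111000100100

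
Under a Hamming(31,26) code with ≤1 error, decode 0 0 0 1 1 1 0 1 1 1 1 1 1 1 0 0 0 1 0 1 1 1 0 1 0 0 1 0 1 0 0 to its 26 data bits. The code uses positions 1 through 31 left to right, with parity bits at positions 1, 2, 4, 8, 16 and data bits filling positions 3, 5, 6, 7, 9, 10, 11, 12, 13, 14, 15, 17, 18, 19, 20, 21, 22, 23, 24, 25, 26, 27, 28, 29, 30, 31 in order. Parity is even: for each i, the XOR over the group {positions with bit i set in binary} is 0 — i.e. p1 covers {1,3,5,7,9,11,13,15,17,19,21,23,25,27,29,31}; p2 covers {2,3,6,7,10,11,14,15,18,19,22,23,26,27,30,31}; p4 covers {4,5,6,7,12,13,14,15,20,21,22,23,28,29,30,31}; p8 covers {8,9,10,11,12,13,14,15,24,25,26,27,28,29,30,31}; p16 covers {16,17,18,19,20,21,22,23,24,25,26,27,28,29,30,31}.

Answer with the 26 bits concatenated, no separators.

01101111110011111010010100

s1 (pos 1,3,5,7,9,11,13,15,17,19,21,23,25,27,29,31): 0⊕0⊕1⊕0⊕1⊕1⊕1⊕0⊕0⊕0⊕1⊕0⊕0⊕1⊕1⊕0 = 1
s2 (pos 2,3,6,7,10,11,14,15,18,19,22,23,26,27,30,31): 0⊕0⊕1⊕0⊕1⊕1⊕1⊕0⊕1⊕0⊕1⊕0⊕0⊕1⊕0⊕0 = 1
s4 (pos 4,5,6,7,12,13,14,15,20,21,22,23,28,29,30,31): 1⊕1⊕1⊕0⊕1⊕1⊕1⊕0⊕1⊕1⊕1⊕0⊕0⊕1⊕0⊕0 = 0
s8 (pos 8,9,10,11,12,13,14,15,24,25,26,27,28,29,30,31): 1⊕1⊕1⊕1⊕1⊕1⊕1⊕0⊕1⊕0⊕0⊕1⊕0⊕1⊕0⊕0 = 0
s16 (pos 16,17,18,19,20,21,22,23,24,25,26,27,28,29,30,31): 0⊕0⊕1⊕0⊕1⊕1⊕1⊕0⊕1⊕0⊕0⊕1⊕0⊕1⊕0⊕0 = 1
Syndrome s16…s1 = 10011 → error at position 19.
Flip position 19: 0001110111111100010111010010100 → 0001110111111100011111010010100
Read data bits from positions 3,5,6,7,9,10,11,12,13,14,15,17,18,19,20,21,22,23,24,25,26,27,28,29,30,31: 01101111110011111010010100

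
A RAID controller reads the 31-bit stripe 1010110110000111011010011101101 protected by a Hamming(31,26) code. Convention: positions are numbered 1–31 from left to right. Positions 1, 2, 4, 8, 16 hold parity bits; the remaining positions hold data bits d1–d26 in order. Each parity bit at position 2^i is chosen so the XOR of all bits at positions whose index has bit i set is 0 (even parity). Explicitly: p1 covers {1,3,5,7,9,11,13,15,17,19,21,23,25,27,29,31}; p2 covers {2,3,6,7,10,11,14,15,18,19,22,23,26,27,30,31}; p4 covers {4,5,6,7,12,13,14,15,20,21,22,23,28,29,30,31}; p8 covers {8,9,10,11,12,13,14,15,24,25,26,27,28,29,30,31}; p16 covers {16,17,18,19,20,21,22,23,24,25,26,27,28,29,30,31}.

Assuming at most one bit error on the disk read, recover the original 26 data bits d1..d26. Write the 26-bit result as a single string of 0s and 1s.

11101000011011010011101101

s1 (pos 1,3,5,7,9,11,13,15,17,19,21,23,25,27,29,31): 1⊕1⊕1⊕0⊕1⊕0⊕0⊕1⊕0⊕1⊕1⊕0⊕1⊕0⊕1⊕1 = 0
s2 (pos 2,3,6,7,10,11,14,15,18,19,22,23,26,27,30,31): 0⊕1⊕1⊕0⊕0⊕0⊕1⊕1⊕1⊕1⊕0⊕0⊕1⊕0⊕0⊕1 = 0
s4 (pos 4,5,6,7,12,13,14,15,20,21,22,23,28,29,30,31): 0⊕1⊕1⊕0⊕0⊕0⊕1⊕1⊕0⊕1⊕0⊕0⊕1⊕1⊕0⊕1 = 0
s8 (pos 8,9,10,11,12,13,14,15,24,25,26,27,28,29,30,31): 1⊕1⊕0⊕0⊕0⊕0⊕1⊕1⊕1⊕1⊕1⊕0⊕1⊕1⊕0⊕1 = 0
s16 (pos 16,17,18,19,20,21,22,23,24,25,26,27,28,29,30,31): 1⊕0⊕1⊕1⊕0⊕1⊕0⊕0⊕1⊕1⊕1⊕0⊕1⊕1⊕0⊕1 = 0
Syndrome s16…s1 = 00000 → no error.
Read data bits from positions 3,5,6,7,9,10,11,12,13,14,15,17,18,19,20,21,22,23,24,25,26,27,28,29,30,31: 11101000011011010011101101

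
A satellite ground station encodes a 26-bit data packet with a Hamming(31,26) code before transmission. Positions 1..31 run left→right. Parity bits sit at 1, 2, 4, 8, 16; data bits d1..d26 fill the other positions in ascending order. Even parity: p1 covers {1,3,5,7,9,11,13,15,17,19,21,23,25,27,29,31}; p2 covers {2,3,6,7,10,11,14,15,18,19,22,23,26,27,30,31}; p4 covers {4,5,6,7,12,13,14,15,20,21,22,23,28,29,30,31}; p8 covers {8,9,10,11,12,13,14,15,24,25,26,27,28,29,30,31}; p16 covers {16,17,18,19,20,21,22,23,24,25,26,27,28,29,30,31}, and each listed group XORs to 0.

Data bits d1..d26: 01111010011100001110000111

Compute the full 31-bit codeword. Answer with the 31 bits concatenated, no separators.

Place data at non-parity positions: p1 p2 0 p4 1 1 1 p8 1 0 1 0 0 1 1 p16 1 0 0 0 0 1 1 1 0 0 0 0 1 1 1
p1 (pos 1,3,5,7,9,11,13,15,17,19,21,23,25,27,29,31): XOR of data positions = 0⊕1⊕1⊕1⊕1⊕0⊕1⊕1⊕0⊕0⊕1⊕0⊕0⊕1⊕1 = 1
p2 (pos 2,3,6,7,10,11,14,15,18,19,22,23,26,27,30,31): XOR of data positions = 0⊕1⊕1⊕0⊕1⊕1⊕1⊕0⊕0⊕1⊕1⊕0⊕0⊕1⊕1 = 1
p4 (pos 4,5,6,7,12,13,14,15,20,21,22,23,28,29,30,31): XOR of data positions = 1⊕1⊕1⊕0⊕0⊕1⊕1⊕0⊕0⊕1⊕1⊕0⊕1⊕1⊕1 = 0
p8 (pos 8,9,10,11,12,13,14,15,24,25,26,27,28,29,30,31): XOR of data positions = 1⊕0⊕1⊕0⊕0⊕1⊕1⊕1⊕0⊕0⊕0⊕0⊕1⊕1⊕1 = 0
p16 (pos 16,17,18,19,20,21,22,23,24,25,26,27,28,29,30,31): XOR of data positions = 1⊕0⊕0⊕0⊕0⊕1⊕1⊕1⊕0⊕0⊕0⊕0⊕1⊕1⊕1 = 1
Codeword: 1100111010100111100001110000111

1100111010100111100001110000111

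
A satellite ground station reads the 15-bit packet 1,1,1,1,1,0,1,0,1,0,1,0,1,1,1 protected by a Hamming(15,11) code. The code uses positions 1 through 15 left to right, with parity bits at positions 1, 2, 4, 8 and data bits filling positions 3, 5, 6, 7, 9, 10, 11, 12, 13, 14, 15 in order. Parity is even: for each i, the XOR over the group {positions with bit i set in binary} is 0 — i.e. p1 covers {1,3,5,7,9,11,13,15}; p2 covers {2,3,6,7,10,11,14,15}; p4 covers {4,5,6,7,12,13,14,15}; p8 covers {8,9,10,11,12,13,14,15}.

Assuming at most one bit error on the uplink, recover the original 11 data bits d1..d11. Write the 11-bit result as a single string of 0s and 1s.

11011010111

s1 (pos 1,3,5,7,9,11,13,15): 1⊕1⊕1⊕1⊕1⊕1⊕1⊕1 = 0
s2 (pos 2,3,6,7,10,11,14,15): 1⊕1⊕0⊕1⊕0⊕1⊕1⊕1 = 0
s4 (pos 4,5,6,7,12,13,14,15): 1⊕1⊕0⊕1⊕0⊕1⊕1⊕1 = 0
s8 (pos 8,9,10,11,12,13,14,15): 0⊕1⊕0⊕1⊕0⊕1⊕1⊕1 = 1
Syndrome s8…s1 = 1000 → error at position 8.
Flip position 8: 111110101010111 → 111110111010111
Read data bits from positions 3,5,6,7,9,10,11,12,13,14,15: 11011010111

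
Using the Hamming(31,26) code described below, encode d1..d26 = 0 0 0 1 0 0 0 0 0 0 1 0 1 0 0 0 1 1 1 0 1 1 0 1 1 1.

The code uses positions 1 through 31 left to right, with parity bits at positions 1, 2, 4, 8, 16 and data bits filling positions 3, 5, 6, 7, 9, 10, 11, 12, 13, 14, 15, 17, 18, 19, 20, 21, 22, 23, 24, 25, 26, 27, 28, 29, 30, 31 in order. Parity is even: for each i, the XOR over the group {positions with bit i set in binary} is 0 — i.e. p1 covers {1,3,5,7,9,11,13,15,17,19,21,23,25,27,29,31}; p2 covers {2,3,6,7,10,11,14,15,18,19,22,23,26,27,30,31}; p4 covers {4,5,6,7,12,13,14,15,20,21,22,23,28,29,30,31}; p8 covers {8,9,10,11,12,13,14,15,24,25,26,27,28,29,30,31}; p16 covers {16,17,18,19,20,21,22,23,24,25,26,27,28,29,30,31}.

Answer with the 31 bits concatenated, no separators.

0101001100000011010001110110111

Place data at non-parity positions: p1 p2 0 p4 0 0 1 p8 0 0 0 0 0 0 1 p16 0 1 0 0 0 1 1 1 0 1 1 0 1 1 1
p1 (pos 1,3,5,7,9,11,13,15,17,19,21,23,25,27,29,31): XOR of data positions = 0⊕0⊕1⊕0⊕0⊕0⊕1⊕0⊕0⊕0⊕1⊕0⊕1⊕1⊕1 = 0
p2 (pos 2,3,6,7,10,11,14,15,18,19,22,23,26,27,30,31): XOR of data positions = 0⊕0⊕1⊕0⊕0⊕0⊕1⊕1⊕0⊕1⊕1⊕1⊕1⊕1⊕1 = 1
p4 (pos 4,5,6,7,12,13,14,15,20,21,22,23,28,29,30,31): XOR of data positions = 0⊕0⊕1⊕0⊕0⊕0⊕1⊕0⊕0⊕1⊕1⊕0⊕1⊕1⊕1 = 1
p8 (pos 8,9,10,11,12,13,14,15,24,25,26,27,28,29,30,31): XOR of data positions = 0⊕0⊕0⊕0⊕0⊕0⊕1⊕1⊕0⊕1⊕1⊕0⊕1⊕1⊕1 = 1
p16 (pos 16,17,18,19,20,21,22,23,24,25,26,27,28,29,30,31): XOR of data positions = 0⊕1⊕0⊕0⊕0⊕1⊕1⊕1⊕0⊕1⊕1⊕0⊕1⊕1⊕1 = 1
Codeword: 0101001100000011010001110110111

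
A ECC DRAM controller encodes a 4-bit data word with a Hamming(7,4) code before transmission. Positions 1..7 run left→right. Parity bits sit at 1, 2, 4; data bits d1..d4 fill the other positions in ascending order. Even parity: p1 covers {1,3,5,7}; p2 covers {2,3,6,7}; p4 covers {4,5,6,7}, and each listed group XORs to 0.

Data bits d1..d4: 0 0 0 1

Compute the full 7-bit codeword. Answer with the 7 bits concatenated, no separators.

Place data at non-parity positions: p1 p2 0 p4 0 0 1
p1 (pos 1,3,5,7): XOR of data positions = 0⊕0⊕1 = 1
p2 (pos 2,3,6,7): XOR of data positions = 0⊕0⊕1 = 1
p4 (pos 4,5,6,7): XOR of data positions = 0⊕0⊕1 = 1
Codeword: 1101001

1101001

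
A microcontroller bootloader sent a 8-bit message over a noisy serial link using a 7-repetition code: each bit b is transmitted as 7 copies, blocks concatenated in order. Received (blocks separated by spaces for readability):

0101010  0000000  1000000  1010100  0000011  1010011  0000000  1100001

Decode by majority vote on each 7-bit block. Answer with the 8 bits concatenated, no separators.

00000100

Block 1 (0101010): 3 ones → 0
Block 2 (0000000): 0 ones → 0
Block 3 (1000000): 1 one → 0
Block 4 (1010100): 3 ones → 0
Block 5 (0000011): 2 ones → 0
Block 6 (1010011): 4 ones → 1
Block 7 (0000000): 0 ones → 0
Block 8 (1100001): 3 ones → 0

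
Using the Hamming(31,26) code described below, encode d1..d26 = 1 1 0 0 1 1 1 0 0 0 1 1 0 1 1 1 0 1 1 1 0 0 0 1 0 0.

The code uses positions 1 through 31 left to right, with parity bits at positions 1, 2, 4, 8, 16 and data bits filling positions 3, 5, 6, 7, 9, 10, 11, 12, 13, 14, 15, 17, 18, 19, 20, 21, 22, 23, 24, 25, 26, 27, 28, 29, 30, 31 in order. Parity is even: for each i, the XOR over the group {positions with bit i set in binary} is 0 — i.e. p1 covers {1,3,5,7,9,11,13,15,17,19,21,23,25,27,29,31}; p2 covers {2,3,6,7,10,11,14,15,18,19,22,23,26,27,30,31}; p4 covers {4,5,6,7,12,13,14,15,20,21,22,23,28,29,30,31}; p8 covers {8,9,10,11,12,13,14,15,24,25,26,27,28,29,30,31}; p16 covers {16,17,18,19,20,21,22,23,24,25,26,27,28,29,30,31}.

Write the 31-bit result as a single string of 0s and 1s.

1010100111100010101110111000100

Place data at non-parity positions: p1 p2 1 p4 1 0 0 p8 1 1 1 0 0 0 1 p16 1 0 1 1 1 0 1 1 1 0 0 0 1 0 0
p1 (pos 1,3,5,7,9,11,13,15,17,19,21,23,25,27,29,31): XOR of data positions = 1⊕1⊕0⊕1⊕1⊕0⊕1⊕1⊕1⊕1⊕1⊕1⊕0⊕1⊕0 = 1
p2 (pos 2,3,6,7,10,11,14,15,18,19,22,23,26,27,30,31): XOR of data positions = 1⊕0⊕0⊕1⊕1⊕0⊕1⊕0⊕1⊕0⊕1⊕0⊕0⊕0⊕0 = 0
p4 (pos 4,5,6,7,12,13,14,15,20,21,22,23,28,29,30,31): XOR of data positions = 1⊕0⊕0⊕0⊕0⊕0⊕1⊕1⊕1⊕0⊕1⊕0⊕1⊕0⊕0 = 0
p8 (pos 8,9,10,11,12,13,14,15,24,25,26,27,28,29,30,31): XOR of data positions = 1⊕1⊕1⊕0⊕0⊕0⊕1⊕1⊕1⊕0⊕0⊕0⊕1⊕0⊕0 = 1
p16 (pos 16,17,18,19,20,21,22,23,24,25,26,27,28,29,30,31): XOR of data positions = 1⊕0⊕1⊕1⊕1⊕0⊕1⊕1⊕1⊕0⊕0⊕0⊕1⊕0⊕0 = 0
Codeword: 1010100111100010101110111000100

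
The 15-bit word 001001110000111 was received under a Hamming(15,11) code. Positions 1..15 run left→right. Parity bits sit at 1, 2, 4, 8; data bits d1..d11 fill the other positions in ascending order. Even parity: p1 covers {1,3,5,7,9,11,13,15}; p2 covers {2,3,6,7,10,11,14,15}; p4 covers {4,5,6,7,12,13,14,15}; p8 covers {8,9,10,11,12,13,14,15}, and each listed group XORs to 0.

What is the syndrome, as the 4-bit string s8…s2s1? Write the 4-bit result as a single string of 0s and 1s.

s1 (pos 1,3,5,7,9,11,13,15): 0⊕1⊕0⊕1⊕0⊕0⊕1⊕1 = 0
s2 (pos 2,3,6,7,10,11,14,15): 0⊕1⊕1⊕1⊕0⊕0⊕1⊕1 = 1
s4 (pos 4,5,6,7,12,13,14,15): 0⊕0⊕1⊕1⊕0⊕1⊕1⊕1 = 1
s8 (pos 8,9,10,11,12,13,14,15): 1⊕0⊕0⊕0⊕0⊕1⊕1⊕1 = 0
Syndrome s8…s1 = 0110 → error at position 6.

0110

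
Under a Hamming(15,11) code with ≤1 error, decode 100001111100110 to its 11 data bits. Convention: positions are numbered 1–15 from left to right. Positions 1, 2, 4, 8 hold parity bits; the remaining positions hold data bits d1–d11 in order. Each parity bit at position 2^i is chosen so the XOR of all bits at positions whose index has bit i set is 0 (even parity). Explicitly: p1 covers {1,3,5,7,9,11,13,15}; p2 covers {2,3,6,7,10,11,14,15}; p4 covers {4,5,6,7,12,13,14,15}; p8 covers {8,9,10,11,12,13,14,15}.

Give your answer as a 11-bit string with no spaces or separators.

s1 (pos 1,3,5,7,9,11,13,15): 1⊕0⊕0⊕1⊕1⊕0⊕1⊕0 = 0
s2 (pos 2,3,6,7,10,11,14,15): 0⊕0⊕1⊕1⊕1⊕0⊕1⊕0 = 0
s4 (pos 4,5,6,7,12,13,14,15): 0⊕0⊕1⊕1⊕0⊕1⊕1⊕0 = 0
s8 (pos 8,9,10,11,12,13,14,15): 1⊕1⊕1⊕0⊕0⊕1⊕1⊕0 = 1
Syndrome s8…s1 = 1000 → error at position 8.
Flip position 8: 100001111100110 → 100001101100110
Read data bits from positions 3,5,6,7,9,10,11,12,13,14,15: 00111100110

00111100110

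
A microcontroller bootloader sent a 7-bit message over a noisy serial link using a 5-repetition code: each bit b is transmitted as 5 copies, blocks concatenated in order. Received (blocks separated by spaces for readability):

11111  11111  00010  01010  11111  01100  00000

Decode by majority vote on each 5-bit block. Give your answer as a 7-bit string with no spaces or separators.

Block 1 (11111): 5 ones → 1
Block 2 (11111): 5 ones → 1
Block 3 (00010): 1 one → 0
Block 4 (01010): 2 ones → 0
Block 5 (11111): 5 ones → 1
Block 6 (01100): 2 ones → 0
Block 7 (00000): 0 ones → 0

1100100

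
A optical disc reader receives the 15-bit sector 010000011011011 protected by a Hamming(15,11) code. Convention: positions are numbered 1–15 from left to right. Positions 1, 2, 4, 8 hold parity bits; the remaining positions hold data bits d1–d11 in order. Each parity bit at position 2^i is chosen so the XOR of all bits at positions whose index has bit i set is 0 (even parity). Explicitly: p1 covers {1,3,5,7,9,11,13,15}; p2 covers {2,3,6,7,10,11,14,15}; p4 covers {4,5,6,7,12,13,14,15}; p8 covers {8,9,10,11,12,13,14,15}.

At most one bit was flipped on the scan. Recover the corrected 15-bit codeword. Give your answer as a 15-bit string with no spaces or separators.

s1 (pos 1,3,5,7,9,11,13,15): 0⊕0⊕0⊕0⊕1⊕1⊕0⊕1 = 1
s2 (pos 2,3,6,7,10,11,14,15): 1⊕0⊕0⊕0⊕0⊕1⊕1⊕1 = 0
s4 (pos 4,5,6,7,12,13,14,15): 0⊕0⊕0⊕0⊕1⊕0⊕1⊕1 = 1
s8 (pos 8,9,10,11,12,13,14,15): 1⊕1⊕0⊕1⊕1⊕0⊕1⊕1 = 0
Syndrome s8…s1 = 0101 → error at position 5.
Flip position 5: 010000011011011 → 010010011011011

010010011011011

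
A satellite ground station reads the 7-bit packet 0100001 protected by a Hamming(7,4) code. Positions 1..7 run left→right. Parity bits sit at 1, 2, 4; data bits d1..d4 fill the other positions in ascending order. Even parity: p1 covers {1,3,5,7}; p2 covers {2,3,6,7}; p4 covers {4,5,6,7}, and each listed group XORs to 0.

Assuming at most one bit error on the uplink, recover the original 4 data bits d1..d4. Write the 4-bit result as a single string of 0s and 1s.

s1 (pos 1,3,5,7): 0⊕0⊕0⊕1 = 1
s2 (pos 2,3,6,7): 1⊕0⊕0⊕1 = 0
s4 (pos 4,5,6,7): 0⊕0⊕0⊕1 = 1
Syndrome s4…s1 = 101 → error at position 5.
Flip position 5: 0100001 → 0100101
Read data bits from positions 3,5,6,7: 0101

0101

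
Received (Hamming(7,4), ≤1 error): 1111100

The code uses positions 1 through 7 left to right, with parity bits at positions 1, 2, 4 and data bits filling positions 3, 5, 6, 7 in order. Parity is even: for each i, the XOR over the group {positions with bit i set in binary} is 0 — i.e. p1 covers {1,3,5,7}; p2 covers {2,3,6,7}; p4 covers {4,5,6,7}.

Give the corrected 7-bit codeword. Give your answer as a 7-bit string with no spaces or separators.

s1 (pos 1,3,5,7): 1⊕1⊕1⊕0 = 1
s2 (pos 2,3,6,7): 1⊕1⊕0⊕0 = 0
s4 (pos 4,5,6,7): 1⊕1⊕0⊕0 = 0
Syndrome s4…s1 = 001 → error at position 1.
Flip position 1: 1111100 → 0111100

0111100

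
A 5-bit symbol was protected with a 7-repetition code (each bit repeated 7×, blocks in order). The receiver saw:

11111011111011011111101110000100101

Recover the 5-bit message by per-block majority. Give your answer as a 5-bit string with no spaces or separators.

Block 1 (1111101): 6 ones → 1
Block 2 (1111011): 6 ones → 1
Block 3 (0111111): 6 ones → 1
Block 4 (0111000): 3 ones → 0
Block 5 (0100101): 3 ones → 0

11100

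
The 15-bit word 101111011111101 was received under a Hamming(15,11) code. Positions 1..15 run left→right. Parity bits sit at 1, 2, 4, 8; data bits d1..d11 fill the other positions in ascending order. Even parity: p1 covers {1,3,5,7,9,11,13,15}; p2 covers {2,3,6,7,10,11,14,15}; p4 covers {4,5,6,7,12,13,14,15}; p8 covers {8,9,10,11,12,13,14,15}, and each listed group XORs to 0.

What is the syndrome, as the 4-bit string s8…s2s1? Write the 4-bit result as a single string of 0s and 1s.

1011

s1 (pos 1,3,5,7,9,11,13,15): 1⊕1⊕1⊕0⊕1⊕1⊕1⊕1 = 1
s2 (pos 2,3,6,7,10,11,14,15): 0⊕1⊕1⊕0⊕1⊕1⊕0⊕1 = 1
s4 (pos 4,5,6,7,12,13,14,15): 1⊕1⊕1⊕0⊕1⊕1⊕0⊕1 = 0
s8 (pos 8,9,10,11,12,13,14,15): 1⊕1⊕1⊕1⊕1⊕1⊕0⊕1 = 1
Syndrome s8…s1 = 1011 → error at position 11.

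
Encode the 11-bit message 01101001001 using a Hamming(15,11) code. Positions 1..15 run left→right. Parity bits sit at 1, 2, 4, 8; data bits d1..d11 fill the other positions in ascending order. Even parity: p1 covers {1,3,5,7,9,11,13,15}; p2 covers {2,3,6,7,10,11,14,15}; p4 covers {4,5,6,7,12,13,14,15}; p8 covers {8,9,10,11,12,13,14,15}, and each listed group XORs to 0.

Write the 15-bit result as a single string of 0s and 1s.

100011011001001

Place data at non-parity positions: p1 p2 0 p4 1 1 0 p8 1 0 0 1 0 0 1
p1 (pos 1,3,5,7,9,11,13,15): XOR of data positions = 0⊕1⊕0⊕1⊕0⊕0⊕1 = 1
p2 (pos 2,3,6,7,10,11,14,15): XOR of data positions = 0⊕1⊕0⊕0⊕0⊕0⊕1 = 0
p4 (pos 4,5,6,7,12,13,14,15): XOR of data positions = 1⊕1⊕0⊕1⊕0⊕0⊕1 = 0
p8 (pos 8,9,10,11,12,13,14,15): XOR of data positions = 1⊕0⊕0⊕1⊕0⊕0⊕1 = 1
Codeword: 100011011001001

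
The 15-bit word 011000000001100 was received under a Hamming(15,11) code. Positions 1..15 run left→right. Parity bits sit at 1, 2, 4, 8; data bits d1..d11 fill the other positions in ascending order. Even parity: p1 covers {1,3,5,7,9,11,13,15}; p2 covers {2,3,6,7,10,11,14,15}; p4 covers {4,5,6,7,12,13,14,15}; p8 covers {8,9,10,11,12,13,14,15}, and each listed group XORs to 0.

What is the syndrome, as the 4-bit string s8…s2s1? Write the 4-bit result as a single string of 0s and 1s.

0000

s1 (pos 1,3,5,7,9,11,13,15): 0⊕1⊕0⊕0⊕0⊕0⊕1⊕0 = 0
s2 (pos 2,3,6,7,10,11,14,15): 1⊕1⊕0⊕0⊕0⊕0⊕0⊕0 = 0
s4 (pos 4,5,6,7,12,13,14,15): 0⊕0⊕0⊕0⊕1⊕1⊕0⊕0 = 0
s8 (pos 8,9,10,11,12,13,14,15): 0⊕0⊕0⊕0⊕1⊕1⊕0⊕0 = 0
Syndrome s8…s1 = 0000 → no error.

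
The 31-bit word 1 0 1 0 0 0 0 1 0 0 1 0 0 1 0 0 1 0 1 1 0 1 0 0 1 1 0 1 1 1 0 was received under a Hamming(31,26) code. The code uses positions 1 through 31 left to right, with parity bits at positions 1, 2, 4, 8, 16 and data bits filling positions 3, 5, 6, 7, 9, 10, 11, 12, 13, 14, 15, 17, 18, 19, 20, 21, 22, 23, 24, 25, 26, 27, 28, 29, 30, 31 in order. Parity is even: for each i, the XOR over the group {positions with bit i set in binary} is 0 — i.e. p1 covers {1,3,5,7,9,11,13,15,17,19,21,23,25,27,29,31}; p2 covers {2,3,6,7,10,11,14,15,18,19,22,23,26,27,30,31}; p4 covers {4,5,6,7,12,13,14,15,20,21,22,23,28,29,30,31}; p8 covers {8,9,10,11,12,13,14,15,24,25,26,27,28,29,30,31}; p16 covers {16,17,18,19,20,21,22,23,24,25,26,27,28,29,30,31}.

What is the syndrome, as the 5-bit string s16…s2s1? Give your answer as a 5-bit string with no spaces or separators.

s1 (pos 1,3,5,7,9,11,13,15,17,19,21,23,25,27,29,31): 1⊕1⊕0⊕0⊕0⊕1⊕0⊕0⊕1⊕1⊕0⊕0⊕1⊕0⊕1⊕0 = 1
s2 (pos 2,3,6,7,10,11,14,15,18,19,22,23,26,27,30,31): 0⊕1⊕0⊕0⊕0⊕1⊕1⊕0⊕0⊕1⊕1⊕0⊕1⊕0⊕1⊕0 = 1
s4 (pos 4,5,6,7,12,13,14,15,20,21,22,23,28,29,30,31): 0⊕0⊕0⊕0⊕0⊕0⊕1⊕0⊕1⊕0⊕1⊕0⊕1⊕1⊕1⊕0 = 0
s8 (pos 8,9,10,11,12,13,14,15,24,25,26,27,28,29,30,31): 1⊕0⊕0⊕1⊕0⊕0⊕1⊕0⊕0⊕1⊕1⊕0⊕1⊕1⊕1⊕0 = 0
s16 (pos 16,17,18,19,20,21,22,23,24,25,26,27,28,29,30,31): 0⊕1⊕0⊕1⊕1⊕0⊕1⊕0⊕0⊕1⊕1⊕0⊕1⊕1⊕1⊕0 = 1
Syndrome s16…s1 = 10011 → error at position 19.

10011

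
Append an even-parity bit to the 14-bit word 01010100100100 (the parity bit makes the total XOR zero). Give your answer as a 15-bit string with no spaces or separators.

XOR of the 14 data bits: 0⊕1⊕0⊕1⊕0⊕1⊕0⊕0⊕1⊕0⊕0⊕1⊕0⊕0 = 1
Parity bit = 1 (so all 15 bits XOR to 0).

010101001001001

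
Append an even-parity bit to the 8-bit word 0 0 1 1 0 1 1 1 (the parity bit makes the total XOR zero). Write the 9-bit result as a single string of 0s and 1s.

XOR of the 8 data bits: 0⊕0⊕1⊕1⊕0⊕1⊕1⊕1 = 1
Parity bit = 1 (so all 9 bits XOR to 0).

001101111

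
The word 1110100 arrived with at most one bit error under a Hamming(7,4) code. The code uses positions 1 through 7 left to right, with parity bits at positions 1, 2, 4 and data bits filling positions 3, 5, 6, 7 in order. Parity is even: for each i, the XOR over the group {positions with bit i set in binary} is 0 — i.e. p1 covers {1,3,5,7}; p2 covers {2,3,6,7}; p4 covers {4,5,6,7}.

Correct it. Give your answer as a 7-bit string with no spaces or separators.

s1 (pos 1,3,5,7): 1⊕1⊕1⊕0 = 1
s2 (pos 2,3,6,7): 1⊕1⊕0⊕0 = 0
s4 (pos 4,5,6,7): 0⊕1⊕0⊕0 = 1
Syndrome s4…s1 = 101 → error at position 5.
Flip position 5: 1110100 → 1110000

1110000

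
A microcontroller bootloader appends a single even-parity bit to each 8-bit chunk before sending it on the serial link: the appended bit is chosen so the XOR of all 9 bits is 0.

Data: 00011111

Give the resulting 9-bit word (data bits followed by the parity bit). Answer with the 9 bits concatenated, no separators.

000111111

XOR of the 8 data bits: 0⊕0⊕0⊕1⊕1⊕1⊕1⊕1 = 1
Parity bit = 1 (so all 9 bits XOR to 0).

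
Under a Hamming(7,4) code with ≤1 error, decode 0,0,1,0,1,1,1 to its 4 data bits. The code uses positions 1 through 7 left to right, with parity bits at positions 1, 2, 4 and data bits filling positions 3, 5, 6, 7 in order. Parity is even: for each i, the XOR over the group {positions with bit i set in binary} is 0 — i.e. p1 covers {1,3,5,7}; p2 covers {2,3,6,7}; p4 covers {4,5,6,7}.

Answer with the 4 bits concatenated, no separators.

1110

s1 (pos 1,3,5,7): 0⊕1⊕1⊕1 = 1
s2 (pos 2,3,6,7): 0⊕1⊕1⊕1 = 1
s4 (pos 4,5,6,7): 0⊕1⊕1⊕1 = 1
Syndrome s4…s1 = 111 → error at position 7.
Flip position 7: 0010111 → 0010110
Read data bits from positions 3,5,6,7: 1110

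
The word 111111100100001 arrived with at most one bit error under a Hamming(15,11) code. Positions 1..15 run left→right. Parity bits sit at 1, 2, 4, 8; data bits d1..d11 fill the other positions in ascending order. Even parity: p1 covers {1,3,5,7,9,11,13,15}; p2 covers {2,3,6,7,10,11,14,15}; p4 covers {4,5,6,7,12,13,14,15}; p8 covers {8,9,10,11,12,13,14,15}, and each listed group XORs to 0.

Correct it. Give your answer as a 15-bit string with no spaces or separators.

s1 (pos 1,3,5,7,9,11,13,15): 1⊕1⊕1⊕1⊕0⊕0⊕0⊕1 = 1
s2 (pos 2,3,6,7,10,11,14,15): 1⊕1⊕1⊕1⊕1⊕0⊕0⊕1 = 0
s4 (pos 4,5,6,7,12,13,14,15): 1⊕1⊕1⊕1⊕0⊕0⊕0⊕1 = 1
s8 (pos 8,9,10,11,12,13,14,15): 0⊕0⊕1⊕0⊕0⊕0⊕0⊕1 = 0
Syndrome s8…s1 = 0101 → error at position 5.
Flip position 5: 111111100100001 → 111101100100001

111101100100001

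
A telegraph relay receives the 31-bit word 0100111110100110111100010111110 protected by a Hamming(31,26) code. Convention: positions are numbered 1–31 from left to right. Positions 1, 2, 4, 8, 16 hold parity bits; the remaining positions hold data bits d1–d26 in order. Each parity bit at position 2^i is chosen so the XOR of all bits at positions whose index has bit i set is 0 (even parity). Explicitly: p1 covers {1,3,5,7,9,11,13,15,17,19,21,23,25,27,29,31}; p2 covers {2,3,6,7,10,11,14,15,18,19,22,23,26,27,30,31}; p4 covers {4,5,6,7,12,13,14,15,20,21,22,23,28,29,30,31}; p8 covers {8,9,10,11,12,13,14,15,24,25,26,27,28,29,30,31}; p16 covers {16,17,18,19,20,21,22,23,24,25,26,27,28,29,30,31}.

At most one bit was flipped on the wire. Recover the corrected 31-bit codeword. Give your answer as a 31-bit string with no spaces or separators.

0100111110100100111100010111110

s1 (pos 1,3,5,7,9,11,13,15,17,19,21,23,25,27,29,31): 0⊕0⊕1⊕1⊕1⊕1⊕0⊕1⊕1⊕1⊕0⊕0⊕0⊕1⊕1⊕0 = 1
s2 (pos 2,3,6,7,10,11,14,15,18,19,22,23,26,27,30,31): 1⊕0⊕1⊕1⊕0⊕1⊕1⊕1⊕1⊕1⊕0⊕0⊕1⊕1⊕1⊕0 = 1
s4 (pos 4,5,6,7,12,13,14,15,20,21,22,23,28,29,30,31): 0⊕1⊕1⊕1⊕0⊕0⊕1⊕1⊕1⊕0⊕0⊕0⊕1⊕1⊕1⊕0 = 1
s8 (pos 8,9,10,11,12,13,14,15,24,25,26,27,28,29,30,31): 1⊕1⊕0⊕1⊕0⊕0⊕1⊕1⊕1⊕0⊕1⊕1⊕1⊕1⊕1⊕0 = 1
s16 (pos 16,17,18,19,20,21,22,23,24,25,26,27,28,29,30,31): 0⊕1⊕1⊕1⊕1⊕0⊕0⊕0⊕1⊕0⊕1⊕1⊕1⊕1⊕1⊕0 = 0
Syndrome s16…s1 = 01111 → error at position 15.
Flip position 15: 0100111110100110111100010111110 → 0100111110100100111100010111110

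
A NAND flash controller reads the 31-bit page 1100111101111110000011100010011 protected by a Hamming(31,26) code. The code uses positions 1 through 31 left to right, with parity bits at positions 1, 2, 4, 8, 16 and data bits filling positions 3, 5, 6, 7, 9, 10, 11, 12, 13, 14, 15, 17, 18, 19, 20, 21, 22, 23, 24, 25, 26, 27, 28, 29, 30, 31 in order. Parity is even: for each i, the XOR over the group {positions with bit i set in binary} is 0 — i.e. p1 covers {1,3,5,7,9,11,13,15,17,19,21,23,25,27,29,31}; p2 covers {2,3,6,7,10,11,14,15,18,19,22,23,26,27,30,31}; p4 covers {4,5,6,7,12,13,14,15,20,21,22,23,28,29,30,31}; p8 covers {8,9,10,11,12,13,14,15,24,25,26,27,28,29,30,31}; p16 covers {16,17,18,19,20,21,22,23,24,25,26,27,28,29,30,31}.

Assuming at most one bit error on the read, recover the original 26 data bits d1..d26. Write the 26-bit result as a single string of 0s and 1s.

01110111111000011100010011

s1 (pos 1,3,5,7,9,11,13,15,17,19,21,23,25,27,29,31): 1⊕0⊕1⊕1⊕0⊕1⊕1⊕1⊕0⊕0⊕1⊕1⊕0⊕1⊕0⊕1 = 0
s2 (pos 2,3,6,7,10,11,14,15,18,19,22,23,26,27,30,31): 1⊕0⊕1⊕1⊕1⊕1⊕1⊕1⊕0⊕0⊕1⊕1⊕0⊕1⊕1⊕1 = 0
s4 (pos 4,5,6,7,12,13,14,15,20,21,22,23,28,29,30,31): 0⊕1⊕1⊕1⊕1⊕1⊕1⊕1⊕0⊕1⊕1⊕1⊕0⊕0⊕1⊕1 = 0
s8 (pos 8,9,10,11,12,13,14,15,24,25,26,27,28,29,30,31): 1⊕0⊕1⊕1⊕1⊕1⊕1⊕1⊕0⊕0⊕0⊕1⊕0⊕0⊕1⊕1 = 0
s16 (pos 16,17,18,19,20,21,22,23,24,25,26,27,28,29,30,31): 0⊕0⊕0⊕0⊕0⊕1⊕1⊕1⊕0⊕0⊕0⊕1⊕0⊕0⊕1⊕1 = 0
Syndrome s16…s1 = 00000 → no error.
Read data bits from positions 3,5,6,7,9,10,11,12,13,14,15,17,18,19,20,21,22,23,24,25,26,27,28,29,30,31: 01110111111000011100010011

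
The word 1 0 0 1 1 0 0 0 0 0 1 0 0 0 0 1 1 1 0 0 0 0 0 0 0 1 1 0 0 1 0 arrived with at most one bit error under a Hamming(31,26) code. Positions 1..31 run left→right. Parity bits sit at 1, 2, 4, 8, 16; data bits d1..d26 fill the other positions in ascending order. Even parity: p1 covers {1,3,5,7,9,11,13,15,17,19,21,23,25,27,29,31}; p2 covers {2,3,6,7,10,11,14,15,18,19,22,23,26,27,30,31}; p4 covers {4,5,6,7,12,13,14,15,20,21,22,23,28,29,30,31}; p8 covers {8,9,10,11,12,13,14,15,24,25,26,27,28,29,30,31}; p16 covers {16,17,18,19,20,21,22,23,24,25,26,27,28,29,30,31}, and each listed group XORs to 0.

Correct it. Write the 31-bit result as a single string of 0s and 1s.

s1 (pos 1,3,5,7,9,11,13,15,17,19,21,23,25,27,29,31): 1⊕0⊕1⊕0⊕0⊕1⊕0⊕0⊕1⊕0⊕0⊕0⊕0⊕1⊕0⊕0 = 1
s2 (pos 2,3,6,7,10,11,14,15,18,19,22,23,26,27,30,31): 0⊕0⊕0⊕0⊕0⊕1⊕0⊕0⊕1⊕0⊕0⊕0⊕1⊕1⊕1⊕0 = 1
s4 (pos 4,5,6,7,12,13,14,15,20,21,22,23,28,29,30,31): 1⊕1⊕0⊕0⊕0⊕0⊕0⊕0⊕0⊕0⊕0⊕0⊕0⊕0⊕1⊕0 = 1
s8 (pos 8,9,10,11,12,13,14,15,24,25,26,27,28,29,30,31): 0⊕0⊕0⊕1⊕0⊕0⊕0⊕0⊕0⊕0⊕1⊕1⊕0⊕0⊕1⊕0 = 0
s16 (pos 16,17,18,19,20,21,22,23,24,25,26,27,28,29,30,31): 1⊕1⊕1⊕0⊕0⊕0⊕0⊕0⊕0⊕0⊕1⊕1⊕0⊕0⊕1⊕0 = 0
Syndrome s16…s1 = 00111 → error at position 7.
Flip position 7: 1001100000100001110000000110010 → 1001101000100001110000000110010

1001101000100001110000000110010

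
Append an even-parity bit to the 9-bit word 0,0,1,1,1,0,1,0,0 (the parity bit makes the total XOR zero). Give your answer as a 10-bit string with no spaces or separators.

0011101000

XOR of the 9 data bits: 0⊕0⊕1⊕1⊕1⊕0⊕1⊕0⊕0 = 0
Parity bit = 0 (so all 10 bits XOR to 0).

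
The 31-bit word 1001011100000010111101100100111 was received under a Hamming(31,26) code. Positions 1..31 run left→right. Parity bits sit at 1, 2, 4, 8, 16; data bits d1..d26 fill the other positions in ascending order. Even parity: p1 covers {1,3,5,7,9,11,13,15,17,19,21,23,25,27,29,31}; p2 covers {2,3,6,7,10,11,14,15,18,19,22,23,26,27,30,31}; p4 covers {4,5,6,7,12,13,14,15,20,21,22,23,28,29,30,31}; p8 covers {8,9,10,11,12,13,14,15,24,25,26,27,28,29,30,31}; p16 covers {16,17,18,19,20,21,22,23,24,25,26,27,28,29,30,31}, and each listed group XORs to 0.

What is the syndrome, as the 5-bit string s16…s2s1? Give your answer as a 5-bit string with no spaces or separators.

00000

s1 (pos 1,3,5,7,9,11,13,15,17,19,21,23,25,27,29,31): 1⊕0⊕0⊕1⊕0⊕0⊕0⊕1⊕1⊕1⊕0⊕1⊕0⊕0⊕1⊕1 = 0
s2 (pos 2,3,6,7,10,11,14,15,18,19,22,23,26,27,30,31): 0⊕0⊕1⊕1⊕0⊕0⊕0⊕1⊕1⊕1⊕1⊕1⊕1⊕0⊕1⊕1 = 0
s4 (pos 4,5,6,7,12,13,14,15,20,21,22,23,28,29,30,31): 1⊕0⊕1⊕1⊕0⊕0⊕0⊕1⊕1⊕0⊕1⊕1⊕0⊕1⊕1⊕1 = 0
s8 (pos 8,9,10,11,12,13,14,15,24,25,26,27,28,29,30,31): 1⊕0⊕0⊕0⊕0⊕0⊕0⊕1⊕0⊕0⊕1⊕0⊕0⊕1⊕1⊕1 = 0
s16 (pos 16,17,18,19,20,21,22,23,24,25,26,27,28,29,30,31): 0⊕1⊕1⊕1⊕1⊕0⊕1⊕1⊕0⊕0⊕1⊕0⊕0⊕1⊕1⊕1 = 0
Syndrome s16…s1 = 00000 → no error.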